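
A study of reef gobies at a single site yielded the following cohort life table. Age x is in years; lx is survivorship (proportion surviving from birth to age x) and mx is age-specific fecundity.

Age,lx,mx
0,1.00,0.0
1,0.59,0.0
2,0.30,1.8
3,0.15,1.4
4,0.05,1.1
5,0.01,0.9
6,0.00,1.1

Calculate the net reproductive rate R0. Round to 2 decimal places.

lx·mx by age: 0, 0, 0.54, 0.21, 0.055, 0.009, 0
R0 = Σ lx·mx = 0.814 → 0.81

0.81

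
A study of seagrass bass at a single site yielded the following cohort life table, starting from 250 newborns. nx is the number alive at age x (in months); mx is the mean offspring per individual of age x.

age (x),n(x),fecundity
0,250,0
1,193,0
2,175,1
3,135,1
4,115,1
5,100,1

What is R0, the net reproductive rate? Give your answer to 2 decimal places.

2.10

lx = nx/n0 = nx/250: 1, 0.772, 0.7, 0.54, 0.46, 0.4
lx·mx by age: 0, 0, 0.7, 0.54, 0.46, 0.4
R0 = Σ lx·mx = 2.1 → 2.10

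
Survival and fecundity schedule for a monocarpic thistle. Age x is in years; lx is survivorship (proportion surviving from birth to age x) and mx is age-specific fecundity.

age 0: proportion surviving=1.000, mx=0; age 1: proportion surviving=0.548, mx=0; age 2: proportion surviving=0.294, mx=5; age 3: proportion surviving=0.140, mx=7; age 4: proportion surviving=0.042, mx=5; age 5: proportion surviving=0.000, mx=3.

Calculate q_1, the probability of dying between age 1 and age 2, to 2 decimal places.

0.46

q_1 = (l_1 − l_2) / l_1 = (0.548 − 0.294) / 0.548
     = 0.254 / 0.548 = 0.463504… → 0.46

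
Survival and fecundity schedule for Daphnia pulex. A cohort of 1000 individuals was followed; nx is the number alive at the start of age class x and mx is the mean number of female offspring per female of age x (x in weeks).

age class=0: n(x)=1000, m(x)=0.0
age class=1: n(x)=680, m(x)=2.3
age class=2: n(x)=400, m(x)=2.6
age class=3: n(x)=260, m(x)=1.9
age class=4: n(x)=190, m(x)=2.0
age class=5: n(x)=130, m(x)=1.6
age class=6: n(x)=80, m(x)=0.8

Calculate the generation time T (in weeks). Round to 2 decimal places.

lx = nx/n0 = nx/1000: 1, 0.68, 0.4, 0.26, 0.19, 0.13, 0.08
lx·mx: 0, 1.564, 1.04, 0.494, 0.38, 0.208, 0.064 → R0 = 3.75
x·lx·mx: 0, 1.564, 2.08, 1.482, 1.52, 1.04, 0.384 → Σ = 8.07
T = 8.07 / 3.75 = 2.152 → 2.15

2.15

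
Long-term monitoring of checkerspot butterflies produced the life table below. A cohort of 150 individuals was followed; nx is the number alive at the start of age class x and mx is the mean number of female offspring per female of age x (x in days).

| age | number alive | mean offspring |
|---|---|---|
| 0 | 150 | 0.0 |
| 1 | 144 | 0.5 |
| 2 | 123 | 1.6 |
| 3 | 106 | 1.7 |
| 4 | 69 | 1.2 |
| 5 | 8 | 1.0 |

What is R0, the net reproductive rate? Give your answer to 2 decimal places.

3.60

lx = nx/n0 = nx/150: 1, 0.96, 0.82, 0.70667…, 0.46, 0.05333…
lx·mx by age: 0, 0.48, 1.312, 1.201333…, 0.552, 0.053333…
R0 = Σ lx·mx = 3.598667… → 3.60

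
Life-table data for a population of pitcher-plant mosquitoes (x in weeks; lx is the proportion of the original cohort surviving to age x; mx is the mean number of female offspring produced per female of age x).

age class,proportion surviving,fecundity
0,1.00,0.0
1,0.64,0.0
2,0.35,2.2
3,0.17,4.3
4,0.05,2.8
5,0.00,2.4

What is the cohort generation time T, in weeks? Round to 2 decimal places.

lx·mx: 0, 0, 0.77, 0.731, 0.14, 0 → R0 = 1.641
x·lx·mx: 0, 0, 1.54, 2.193, 0.56, 0 → Σ = 4.293
T = 4.293 / 1.641 = 2.616088… → 2.62

2.62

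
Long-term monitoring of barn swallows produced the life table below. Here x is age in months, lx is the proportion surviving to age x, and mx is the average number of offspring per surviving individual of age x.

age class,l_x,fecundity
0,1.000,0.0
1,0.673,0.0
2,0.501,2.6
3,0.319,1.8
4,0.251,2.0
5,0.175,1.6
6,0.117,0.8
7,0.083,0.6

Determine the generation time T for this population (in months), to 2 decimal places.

3.09

lx·mx: 0, 0, 1.3026, 0.5742, 0.502, 0.28, 0.0936, 0.0498 → R0 = 2.8022
x·lx·mx: 0, 0, 2.6052, 1.7226, 2.008, 1.4, 0.5616, 0.3486 → Σ = 8.646
T = 8.646 / 2.8022 = 3.085433… → 3.09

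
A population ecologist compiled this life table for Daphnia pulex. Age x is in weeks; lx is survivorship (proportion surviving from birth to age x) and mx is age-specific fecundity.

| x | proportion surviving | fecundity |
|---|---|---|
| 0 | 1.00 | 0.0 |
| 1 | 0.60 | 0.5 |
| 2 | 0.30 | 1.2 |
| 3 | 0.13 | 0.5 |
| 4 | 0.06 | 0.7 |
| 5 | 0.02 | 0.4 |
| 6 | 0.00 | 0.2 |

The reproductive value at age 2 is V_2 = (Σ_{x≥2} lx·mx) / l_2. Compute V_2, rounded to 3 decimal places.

1.583

lx·mx for x ≥ 2: 0.36, 0.065, 0.042, 0.008, 0 → sum = 0.475
V_2 = 0.475 / l_2 = 0.475 / 0.3 = 1.583333… → 1.583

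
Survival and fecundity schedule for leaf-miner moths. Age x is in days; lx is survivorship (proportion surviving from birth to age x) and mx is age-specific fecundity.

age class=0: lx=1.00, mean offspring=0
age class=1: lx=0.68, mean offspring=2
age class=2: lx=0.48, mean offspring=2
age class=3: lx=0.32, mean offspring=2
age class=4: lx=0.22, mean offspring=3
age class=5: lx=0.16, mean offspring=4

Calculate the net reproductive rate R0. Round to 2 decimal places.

4.26

lx·mx by age: 0, 1.36, 0.96, 0.64, 0.66, 0.64
R0 = Σ lx·mx = 4.26 → 4.26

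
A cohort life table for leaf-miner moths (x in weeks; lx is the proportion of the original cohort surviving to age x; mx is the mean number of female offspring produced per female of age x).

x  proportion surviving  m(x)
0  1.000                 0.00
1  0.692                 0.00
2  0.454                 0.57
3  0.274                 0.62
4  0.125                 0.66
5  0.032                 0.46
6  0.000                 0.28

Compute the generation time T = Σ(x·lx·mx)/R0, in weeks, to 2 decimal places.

2.72

lx·mx: 0, 0, 0.25878, 0.16988, 0.0825, 0.01472, 0 → R0 = 0.52588
x·lx·mx: 0, 0, 0.51756, 0.50964, 0.33, 0.0736, 0 → Σ = 1.4308
T = 1.4308 / 0.52588 = 2.720773… → 2.72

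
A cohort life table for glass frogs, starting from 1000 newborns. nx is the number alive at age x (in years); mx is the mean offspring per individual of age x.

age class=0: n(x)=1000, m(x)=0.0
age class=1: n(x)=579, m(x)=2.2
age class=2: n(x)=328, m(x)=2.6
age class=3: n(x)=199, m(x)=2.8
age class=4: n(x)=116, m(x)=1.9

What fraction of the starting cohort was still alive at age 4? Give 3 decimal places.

l_4 = n_4/n_0 = 116/1000 = 0.116 → 0.116

0.116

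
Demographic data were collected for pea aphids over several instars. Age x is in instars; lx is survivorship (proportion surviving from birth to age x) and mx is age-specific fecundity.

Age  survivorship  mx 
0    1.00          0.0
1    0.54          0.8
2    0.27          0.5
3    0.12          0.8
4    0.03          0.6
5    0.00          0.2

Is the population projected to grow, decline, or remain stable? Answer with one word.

R0 = Σ lx·mx = 0 + 0.432 + 0.135 + 0.096 + 0.018 + 0 = 0.681
R0 < 1, so the population is declining.

declining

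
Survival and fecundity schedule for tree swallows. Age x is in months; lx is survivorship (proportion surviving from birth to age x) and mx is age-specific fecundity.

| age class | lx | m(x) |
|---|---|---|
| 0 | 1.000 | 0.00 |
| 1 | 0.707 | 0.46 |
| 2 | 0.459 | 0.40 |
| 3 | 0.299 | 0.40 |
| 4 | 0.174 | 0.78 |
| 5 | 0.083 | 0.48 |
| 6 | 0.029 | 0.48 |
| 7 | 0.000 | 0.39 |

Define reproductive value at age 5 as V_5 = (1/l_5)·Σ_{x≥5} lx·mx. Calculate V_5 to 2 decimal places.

0.65

lx·mx for x ≥ 5: 0.03984, 0.01392, 0 → sum = 0.05376
V_5 = 0.05376 / l_5 = 0.05376 / 0.083 = 0.647711… → 0.65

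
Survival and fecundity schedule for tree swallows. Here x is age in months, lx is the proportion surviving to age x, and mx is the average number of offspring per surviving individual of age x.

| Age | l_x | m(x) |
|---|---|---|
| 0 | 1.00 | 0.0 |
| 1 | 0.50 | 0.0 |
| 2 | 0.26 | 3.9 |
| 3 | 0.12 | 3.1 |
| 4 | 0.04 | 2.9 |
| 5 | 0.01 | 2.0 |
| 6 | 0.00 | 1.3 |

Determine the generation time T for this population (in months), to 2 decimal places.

2.44

lx·mx: 0, 0, 1.014, 0.372, 0.116, 0.02, 0 → R0 = 1.522
x·lx·mx: 0, 0, 2.028, 1.116, 0.464, 0.1, 0 → Σ = 3.708
T = 3.708 / 1.522 = 2.436268… → 2.44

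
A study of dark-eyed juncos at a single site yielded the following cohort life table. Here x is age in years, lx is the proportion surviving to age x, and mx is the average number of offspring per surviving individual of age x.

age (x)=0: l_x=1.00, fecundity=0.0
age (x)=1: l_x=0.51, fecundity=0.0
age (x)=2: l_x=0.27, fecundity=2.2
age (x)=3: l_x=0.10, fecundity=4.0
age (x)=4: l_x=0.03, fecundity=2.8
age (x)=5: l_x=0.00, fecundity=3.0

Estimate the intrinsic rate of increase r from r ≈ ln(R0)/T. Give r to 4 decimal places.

0.0297

R0 = Σ lx·mx = 0 + 0 + 0.594 + 0.4 + 0.084 + 0 = 1.078
Σ x·lx·mx = 2.724; T = 2.724/1.078 = 2.5269…
r ≈ ln(R0)/T = ln(1.078)/2.5269… = 0.029723… → 0.0297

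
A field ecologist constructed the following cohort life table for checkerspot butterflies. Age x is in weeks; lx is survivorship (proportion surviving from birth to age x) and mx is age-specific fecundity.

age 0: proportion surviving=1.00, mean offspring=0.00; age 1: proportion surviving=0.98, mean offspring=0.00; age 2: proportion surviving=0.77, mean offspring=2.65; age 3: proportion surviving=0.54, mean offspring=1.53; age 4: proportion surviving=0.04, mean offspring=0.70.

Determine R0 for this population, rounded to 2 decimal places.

lx·mx by age: 0, 0, 2.0405, 0.8262, 0.028
R0 = Σ lx·mx = 2.8947 → 2.89

2.89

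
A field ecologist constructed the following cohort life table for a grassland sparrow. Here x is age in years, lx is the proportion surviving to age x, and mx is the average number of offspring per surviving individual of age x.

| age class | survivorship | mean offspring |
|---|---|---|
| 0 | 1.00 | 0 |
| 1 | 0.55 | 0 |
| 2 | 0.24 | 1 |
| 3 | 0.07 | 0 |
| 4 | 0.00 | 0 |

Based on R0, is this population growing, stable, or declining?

R0 = Σ lx·mx = 0 + 0 + 0.24 + 0 + 0 = 0.24
R0 < 1, so the population is declining.

declining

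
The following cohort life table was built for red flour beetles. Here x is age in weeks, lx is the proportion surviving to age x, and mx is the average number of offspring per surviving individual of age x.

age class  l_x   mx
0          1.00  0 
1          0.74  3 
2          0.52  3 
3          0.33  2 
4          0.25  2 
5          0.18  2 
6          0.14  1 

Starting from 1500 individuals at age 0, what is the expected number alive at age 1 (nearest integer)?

1110

Expected survivors = N0 · l_1 = 1500 × 0.74 = 1110 → 1110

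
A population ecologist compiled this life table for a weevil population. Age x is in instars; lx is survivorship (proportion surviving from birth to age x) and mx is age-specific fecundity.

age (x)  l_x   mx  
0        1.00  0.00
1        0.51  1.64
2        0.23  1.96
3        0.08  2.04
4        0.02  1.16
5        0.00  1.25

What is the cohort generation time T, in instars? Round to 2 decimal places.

lx·mx: 0, 0.8364, 0.4508, 0.1632, 0.0232, 0 → R0 = 1.4736
x·lx·mx: 0, 0.8364, 0.9016, 0.4896, 0.0928, 0 → Σ = 2.3204
T = 2.3204 / 1.4736 = 1.574647… → 1.57

1.57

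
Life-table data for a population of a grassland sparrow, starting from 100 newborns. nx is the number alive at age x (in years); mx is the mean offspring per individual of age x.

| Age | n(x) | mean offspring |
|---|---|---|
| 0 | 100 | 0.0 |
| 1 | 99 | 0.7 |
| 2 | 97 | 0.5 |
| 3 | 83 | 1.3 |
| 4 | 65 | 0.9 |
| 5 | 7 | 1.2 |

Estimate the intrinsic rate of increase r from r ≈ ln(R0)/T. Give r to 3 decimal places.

0.410

lx = nx/n0 = nx/100: 1, 0.99, 0.97, 0.83, 0.65, 0.07
R0 = Σ lx·mx = 0 + 0.693 + 0.485 + 1.079 + 0.585 + 0.084 = 2.926
Σ x·lx·mx = 7.66; T = 7.66/2.926 = 2.61791…
r ≈ ln(R0)/T = ln(2.926)/2.61791… = 0.41011… → 0.410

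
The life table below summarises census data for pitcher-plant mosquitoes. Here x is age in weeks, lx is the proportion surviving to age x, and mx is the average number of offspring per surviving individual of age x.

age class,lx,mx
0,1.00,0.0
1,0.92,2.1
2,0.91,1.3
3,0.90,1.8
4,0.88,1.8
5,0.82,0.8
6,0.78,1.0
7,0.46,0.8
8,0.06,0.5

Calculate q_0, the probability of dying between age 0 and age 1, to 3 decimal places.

q_0 = (l_0 − l_1) / l_0 = (1 − 0.92) / 1
     = 0.08 / 1 = 0.08 → 0.080

0.080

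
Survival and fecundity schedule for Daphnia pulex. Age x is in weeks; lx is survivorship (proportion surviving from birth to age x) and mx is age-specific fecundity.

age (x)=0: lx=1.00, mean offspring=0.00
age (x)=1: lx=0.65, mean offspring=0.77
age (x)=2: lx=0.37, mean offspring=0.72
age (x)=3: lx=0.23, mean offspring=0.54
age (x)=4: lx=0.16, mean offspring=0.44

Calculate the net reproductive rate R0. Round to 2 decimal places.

lx·mx by age: 0, 0.5005, 0.2664, 0.1242, 0.0704
R0 = Σ lx·mx = 0.9615 → 0.96

0.96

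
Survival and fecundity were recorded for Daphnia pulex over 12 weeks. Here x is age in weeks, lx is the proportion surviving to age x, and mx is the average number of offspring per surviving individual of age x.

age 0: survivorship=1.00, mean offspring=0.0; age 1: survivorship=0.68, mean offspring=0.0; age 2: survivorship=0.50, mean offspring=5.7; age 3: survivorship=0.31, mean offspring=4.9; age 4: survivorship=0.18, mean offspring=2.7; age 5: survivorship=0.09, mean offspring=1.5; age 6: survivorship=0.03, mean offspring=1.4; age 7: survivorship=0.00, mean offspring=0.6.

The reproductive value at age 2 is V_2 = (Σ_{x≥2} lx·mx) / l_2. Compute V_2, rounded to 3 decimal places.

lx·mx for x ≥ 2: 2.85, 1.519, 0.486, 0.135, 0.042, 0 → sum = 5.032
V_2 = 5.032 / l_2 = 5.032 / 0.5 = 10.064 → 10.064

10.064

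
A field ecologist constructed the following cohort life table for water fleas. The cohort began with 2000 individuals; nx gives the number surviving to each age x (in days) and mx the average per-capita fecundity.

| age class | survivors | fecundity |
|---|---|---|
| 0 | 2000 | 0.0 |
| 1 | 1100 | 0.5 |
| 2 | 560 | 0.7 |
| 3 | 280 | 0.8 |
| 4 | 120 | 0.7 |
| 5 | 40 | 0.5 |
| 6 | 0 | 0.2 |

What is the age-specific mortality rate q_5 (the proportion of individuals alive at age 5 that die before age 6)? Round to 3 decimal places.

lx = nx/n0 = nx/2000: 1, 0.55, 0.28, 0.14, 0.06, 0.02, 0
q_5 = (l_5 − l_6) / l_5 = (0.02 − 0) / 0.02
     = 0.02 / 0.02 = 1 → 1.000

1.000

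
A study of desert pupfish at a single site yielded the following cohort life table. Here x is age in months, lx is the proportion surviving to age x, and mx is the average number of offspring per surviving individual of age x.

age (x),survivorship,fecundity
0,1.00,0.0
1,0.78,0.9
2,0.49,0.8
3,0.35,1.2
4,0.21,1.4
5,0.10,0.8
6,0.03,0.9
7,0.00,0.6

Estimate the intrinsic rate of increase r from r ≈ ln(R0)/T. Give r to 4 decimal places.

R0 = Σ lx·mx = 0 + 0.702 + 0.392 + 0.42 + 0.294 + 0.08 + 0.027 + 0 = 1.915
Σ x·lx·mx = 4.484; T = 4.484/1.915 = 2.34151…
r ≈ ln(R0)/T = ln(1.915)/2.34151… = 0.277478… → 0.2775

0.2775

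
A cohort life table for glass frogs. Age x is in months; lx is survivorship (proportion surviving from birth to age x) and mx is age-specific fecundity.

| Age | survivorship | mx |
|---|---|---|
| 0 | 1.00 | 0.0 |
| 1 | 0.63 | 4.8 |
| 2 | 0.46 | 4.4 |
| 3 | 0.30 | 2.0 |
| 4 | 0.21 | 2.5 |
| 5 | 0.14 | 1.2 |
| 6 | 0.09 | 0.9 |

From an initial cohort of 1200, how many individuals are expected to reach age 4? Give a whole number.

252

Expected survivors = N0 · l_4 = 1200 × 0.21 = 252 → 252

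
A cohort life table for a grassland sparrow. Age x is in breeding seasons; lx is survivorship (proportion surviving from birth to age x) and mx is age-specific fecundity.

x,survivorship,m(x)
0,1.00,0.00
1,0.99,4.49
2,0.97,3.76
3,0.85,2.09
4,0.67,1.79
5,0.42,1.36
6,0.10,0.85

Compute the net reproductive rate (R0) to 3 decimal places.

lx·mx by age: 0, 4.4451, 3.6472, 1.7765, 1.1993, 0.5712, 0.085
R0 = Σ lx·mx = 11.7243 → 11.724

11.724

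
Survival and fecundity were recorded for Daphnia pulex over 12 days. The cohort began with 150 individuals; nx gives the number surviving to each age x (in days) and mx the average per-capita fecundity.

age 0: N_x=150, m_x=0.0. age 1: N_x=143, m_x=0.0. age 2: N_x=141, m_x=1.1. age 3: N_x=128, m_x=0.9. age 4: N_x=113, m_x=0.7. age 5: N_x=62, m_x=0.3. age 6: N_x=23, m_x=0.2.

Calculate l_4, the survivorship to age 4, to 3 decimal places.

l_4 = n_4/n_0 = 113/150 = 0.753333… → 0.753

0.753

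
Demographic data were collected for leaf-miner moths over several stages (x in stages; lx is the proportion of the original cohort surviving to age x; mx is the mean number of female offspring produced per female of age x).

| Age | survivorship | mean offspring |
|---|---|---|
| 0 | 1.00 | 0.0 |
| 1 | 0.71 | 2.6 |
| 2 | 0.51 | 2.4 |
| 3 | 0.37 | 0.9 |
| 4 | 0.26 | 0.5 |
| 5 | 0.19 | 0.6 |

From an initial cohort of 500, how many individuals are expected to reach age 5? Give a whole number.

95

Expected survivors = N0 · l_5 = 500 × 0.19 = 95 → 95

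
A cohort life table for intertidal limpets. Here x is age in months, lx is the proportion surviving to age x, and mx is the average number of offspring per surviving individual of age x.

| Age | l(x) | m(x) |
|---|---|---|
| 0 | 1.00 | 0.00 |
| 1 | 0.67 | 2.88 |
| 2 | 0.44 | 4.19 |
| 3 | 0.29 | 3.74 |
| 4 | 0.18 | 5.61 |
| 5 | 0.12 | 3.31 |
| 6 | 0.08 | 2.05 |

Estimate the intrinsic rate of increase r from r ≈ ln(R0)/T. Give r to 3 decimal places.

0.753

R0 = Σ lx·mx = 0 + 1.9296 + 1.8436 + 1.0846 + 1.0098 + 0.3972 + 0.164 = 6.4288
Σ x·lx·mx = 15.8798; T = 15.8798/6.4288 = 2.4701…
r ≈ ln(R0)/T = ln(6.4288)/2.4701… = 0.75332… → 0.753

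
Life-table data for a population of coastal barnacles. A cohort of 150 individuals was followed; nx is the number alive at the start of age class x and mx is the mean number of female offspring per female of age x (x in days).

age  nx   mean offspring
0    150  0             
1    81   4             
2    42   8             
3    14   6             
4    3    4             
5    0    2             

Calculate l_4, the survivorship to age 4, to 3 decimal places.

0.020

l_4 = n_4/n_0 = 3/150 = 0.02 → 0.020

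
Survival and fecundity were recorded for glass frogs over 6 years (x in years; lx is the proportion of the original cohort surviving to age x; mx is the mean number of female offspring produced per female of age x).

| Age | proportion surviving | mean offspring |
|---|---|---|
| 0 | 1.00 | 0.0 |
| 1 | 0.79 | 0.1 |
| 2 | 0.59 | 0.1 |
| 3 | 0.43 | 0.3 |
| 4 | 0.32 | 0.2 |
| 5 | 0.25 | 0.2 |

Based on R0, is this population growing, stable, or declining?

declining

R0 = Σ lx·mx = 0 + 0.079 + 0.059 + 0.129 + 0.064 + 0.05 = 0.381
R0 < 1, so the population is declining.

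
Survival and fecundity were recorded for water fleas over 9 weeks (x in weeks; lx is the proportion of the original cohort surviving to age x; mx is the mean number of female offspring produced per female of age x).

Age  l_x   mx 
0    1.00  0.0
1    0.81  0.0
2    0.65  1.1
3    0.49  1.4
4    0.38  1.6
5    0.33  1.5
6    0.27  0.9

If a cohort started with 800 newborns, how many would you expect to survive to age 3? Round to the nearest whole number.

392

Expected survivors = N0 · l_3 = 800 × 0.49 = 392 → 392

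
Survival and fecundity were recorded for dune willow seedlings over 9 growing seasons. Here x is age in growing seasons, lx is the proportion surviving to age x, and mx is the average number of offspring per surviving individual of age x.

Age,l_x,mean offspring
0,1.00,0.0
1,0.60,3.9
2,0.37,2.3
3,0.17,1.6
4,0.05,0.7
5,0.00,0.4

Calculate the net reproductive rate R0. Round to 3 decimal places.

lx·mx by age: 0, 2.34, 0.851, 0.272, 0.035, 0
R0 = Σ lx·mx = 3.498 → 3.498

3.498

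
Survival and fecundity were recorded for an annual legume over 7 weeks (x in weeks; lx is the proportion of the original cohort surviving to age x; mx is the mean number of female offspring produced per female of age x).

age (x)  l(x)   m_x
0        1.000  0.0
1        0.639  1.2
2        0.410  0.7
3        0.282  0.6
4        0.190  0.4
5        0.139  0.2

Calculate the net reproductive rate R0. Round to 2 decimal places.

lx·mx by age: 0, 0.7668, 0.287, 0.1692, 0.076, 0.0278
R0 = Σ lx·mx = 1.3268 → 1.33

1.33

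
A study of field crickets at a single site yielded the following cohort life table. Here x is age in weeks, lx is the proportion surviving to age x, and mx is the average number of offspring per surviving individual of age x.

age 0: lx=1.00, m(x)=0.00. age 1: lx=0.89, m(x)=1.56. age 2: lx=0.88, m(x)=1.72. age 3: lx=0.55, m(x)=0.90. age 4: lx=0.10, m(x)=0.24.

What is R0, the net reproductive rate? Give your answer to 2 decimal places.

3.42

lx·mx by age: 0, 1.3884, 1.5136, 0.495, 0.024
R0 = Σ lx·mx = 3.421 → 3.42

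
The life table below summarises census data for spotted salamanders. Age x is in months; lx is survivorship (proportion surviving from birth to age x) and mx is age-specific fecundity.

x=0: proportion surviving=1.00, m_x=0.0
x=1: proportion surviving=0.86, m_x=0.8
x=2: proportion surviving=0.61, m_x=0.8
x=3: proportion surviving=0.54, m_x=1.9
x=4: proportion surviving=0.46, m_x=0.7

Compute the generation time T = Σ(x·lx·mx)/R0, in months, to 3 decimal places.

lx·mx: 0, 0.688, 0.488, 1.026, 0.322 → R0 = 2.524
x·lx·mx: 0, 0.688, 0.976, 3.078, 1.288 → Σ = 6.03
T = 6.03 / 2.524 = 2.389065… → 2.389

2.389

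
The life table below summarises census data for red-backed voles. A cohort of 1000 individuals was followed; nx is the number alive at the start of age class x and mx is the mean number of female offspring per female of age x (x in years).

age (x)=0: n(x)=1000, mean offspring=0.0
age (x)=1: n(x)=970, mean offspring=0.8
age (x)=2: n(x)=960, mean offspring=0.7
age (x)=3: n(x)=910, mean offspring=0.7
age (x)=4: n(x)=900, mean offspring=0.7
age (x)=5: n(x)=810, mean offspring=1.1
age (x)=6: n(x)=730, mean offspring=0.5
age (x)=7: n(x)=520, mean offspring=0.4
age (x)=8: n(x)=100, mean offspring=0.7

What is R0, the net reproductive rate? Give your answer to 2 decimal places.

4.25

lx = nx/n0 = nx/1000: 1, 0.97, 0.96, 0.91, 0.9, 0.81, 0.73, 0.52, 0.1
lx·mx by age: 0, 0.776, 0.672, 0.637, 0.63, 0.891, 0.365, 0.208, 0.07
R0 = Σ lx·mx = 4.249 → 4.25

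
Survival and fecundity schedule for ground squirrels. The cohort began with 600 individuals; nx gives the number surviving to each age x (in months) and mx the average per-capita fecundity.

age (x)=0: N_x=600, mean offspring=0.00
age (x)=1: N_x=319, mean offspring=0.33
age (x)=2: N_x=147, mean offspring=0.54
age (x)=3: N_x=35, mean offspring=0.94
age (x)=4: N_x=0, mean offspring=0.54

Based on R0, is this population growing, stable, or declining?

declining

lx = nx/n0 = nx/600: 1, 0.53167…, 0.245, 0.05833…, 0
R0 = Σ lx·mx = 0 + 0.17545… + 0.1323 + 0.054833… + 0 = 0.362583…
R0 < 1, so the population is declining.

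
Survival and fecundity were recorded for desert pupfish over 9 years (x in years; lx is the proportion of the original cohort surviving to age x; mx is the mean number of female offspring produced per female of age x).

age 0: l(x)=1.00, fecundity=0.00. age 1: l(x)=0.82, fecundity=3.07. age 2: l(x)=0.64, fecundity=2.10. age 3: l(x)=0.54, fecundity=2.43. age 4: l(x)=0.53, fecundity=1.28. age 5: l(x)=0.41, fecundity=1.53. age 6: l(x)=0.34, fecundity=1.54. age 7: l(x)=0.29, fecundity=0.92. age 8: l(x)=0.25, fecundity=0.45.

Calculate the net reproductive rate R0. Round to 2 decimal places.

lx·mx by age: 0, 2.5174, 1.344, 1.3122, 0.6784, 0.6273, 0.5236, 0.2668, 0.1125
R0 = Σ lx·mx = 7.3822 → 7.38

7.38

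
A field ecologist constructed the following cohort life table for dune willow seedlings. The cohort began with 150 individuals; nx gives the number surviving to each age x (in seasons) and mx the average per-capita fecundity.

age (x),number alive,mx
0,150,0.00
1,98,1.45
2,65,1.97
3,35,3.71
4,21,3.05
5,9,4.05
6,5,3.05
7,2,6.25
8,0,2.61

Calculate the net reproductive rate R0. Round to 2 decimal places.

lx = nx/n0 = nx/150: 1, 0.65333…, 0.43333…, 0.23333…, 0.14, 0.06, 0.03333…, 0.01333…, 0
lx·mx by age: 0, 0.947333…, 0.853667…, 0.865667…, 0.427, 0.243, 0.101667…, 0.083333…, 0
R0 = Σ lx·mx = 3.521667… → 3.52

3.52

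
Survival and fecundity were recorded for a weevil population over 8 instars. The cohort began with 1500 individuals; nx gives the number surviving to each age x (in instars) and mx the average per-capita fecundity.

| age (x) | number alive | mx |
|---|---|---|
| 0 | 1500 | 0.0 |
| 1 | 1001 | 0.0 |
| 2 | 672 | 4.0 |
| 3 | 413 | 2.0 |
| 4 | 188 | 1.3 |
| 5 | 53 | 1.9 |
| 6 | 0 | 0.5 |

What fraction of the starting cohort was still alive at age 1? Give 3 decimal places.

l_1 = n_1/n_0 = 1001/1500 = 0.667333… → 0.667

0.667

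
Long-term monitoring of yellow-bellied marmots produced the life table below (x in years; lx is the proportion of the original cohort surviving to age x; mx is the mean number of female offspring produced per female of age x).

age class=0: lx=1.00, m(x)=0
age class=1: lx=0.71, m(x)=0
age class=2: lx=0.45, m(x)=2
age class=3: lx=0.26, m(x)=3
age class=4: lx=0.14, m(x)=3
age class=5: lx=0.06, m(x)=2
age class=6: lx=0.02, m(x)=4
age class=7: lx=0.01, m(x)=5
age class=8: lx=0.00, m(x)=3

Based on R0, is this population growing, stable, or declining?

growing

R0 = Σ lx·mx = 0 + 0 + 0.9 + 0.78 + 0.42 + 0.12 + 0.08 + 0.05 + 0 = 2.35
R0 > 1, so the population is growing.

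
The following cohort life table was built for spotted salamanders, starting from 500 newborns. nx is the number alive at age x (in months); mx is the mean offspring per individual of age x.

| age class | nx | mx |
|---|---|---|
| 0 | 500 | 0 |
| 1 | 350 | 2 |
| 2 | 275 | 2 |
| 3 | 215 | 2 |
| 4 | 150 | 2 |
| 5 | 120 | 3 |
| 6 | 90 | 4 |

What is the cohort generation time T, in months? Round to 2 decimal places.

lx = nx/n0 = nx/500: 1, 0.7, 0.55, 0.43, 0.3, 0.24, 0.18
lx·mx: 0, 1.4, 1.1, 0.86, 0.6, 0.72, 0.72 → R0 = 5.4
x·lx·mx: 0, 1.4, 2.2, 2.58, 2.4, 3.6, 4.32 → Σ = 16.5
T = 16.5 / 5.4 = 3.055556… → 3.06

3.06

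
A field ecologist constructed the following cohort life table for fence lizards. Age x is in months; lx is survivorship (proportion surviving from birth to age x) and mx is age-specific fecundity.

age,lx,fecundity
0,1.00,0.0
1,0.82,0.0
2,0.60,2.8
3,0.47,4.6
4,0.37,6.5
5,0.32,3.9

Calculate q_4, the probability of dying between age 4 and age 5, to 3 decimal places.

0.135

q_4 = (l_4 − l_5) / l_4 = (0.37 − 0.32) / 0.37
     = 0.05 / 0.37 = 0.135135… → 0.135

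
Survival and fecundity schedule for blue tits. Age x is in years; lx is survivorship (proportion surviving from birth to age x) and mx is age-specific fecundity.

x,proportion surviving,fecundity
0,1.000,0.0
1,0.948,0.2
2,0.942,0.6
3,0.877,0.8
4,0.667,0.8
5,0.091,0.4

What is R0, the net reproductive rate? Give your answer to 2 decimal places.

2.03

lx·mx by age: 0, 0.1896, 0.5652, 0.7016, 0.5336, 0.0364
R0 = Σ lx·mx = 2.0264 → 2.03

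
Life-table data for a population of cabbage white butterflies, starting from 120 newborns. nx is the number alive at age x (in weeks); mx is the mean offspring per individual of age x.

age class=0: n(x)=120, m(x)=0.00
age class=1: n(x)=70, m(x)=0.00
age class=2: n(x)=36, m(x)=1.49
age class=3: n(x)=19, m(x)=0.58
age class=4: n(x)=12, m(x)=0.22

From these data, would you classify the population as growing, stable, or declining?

declining

lx = nx/n0 = nx/120: 1, 0.58333…, 0.3, 0.15833…, 0.1
R0 = Σ lx·mx = 0 + 0 + 0.447 + 0.091833… + 0.022 = 0.560833…
R0 < 1, so the population is declining.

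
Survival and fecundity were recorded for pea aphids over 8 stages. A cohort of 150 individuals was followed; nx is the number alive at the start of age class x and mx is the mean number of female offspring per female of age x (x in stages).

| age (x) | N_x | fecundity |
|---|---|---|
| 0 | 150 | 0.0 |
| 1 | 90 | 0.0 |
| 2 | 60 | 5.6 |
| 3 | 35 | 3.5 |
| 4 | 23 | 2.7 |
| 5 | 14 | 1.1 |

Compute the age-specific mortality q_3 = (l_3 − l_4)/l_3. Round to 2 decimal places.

0.34

lx = nx/n0 = nx/150: 1, 0.6, 0.4, 0.23333…, 0.15333…, 0.09333…
q_3 = (l_3 − l_4) / l_3 = (0.233333… − 0.153333…) / 0.233333…
     = 0.08… / 0.233333… = 0.342857… → 0.34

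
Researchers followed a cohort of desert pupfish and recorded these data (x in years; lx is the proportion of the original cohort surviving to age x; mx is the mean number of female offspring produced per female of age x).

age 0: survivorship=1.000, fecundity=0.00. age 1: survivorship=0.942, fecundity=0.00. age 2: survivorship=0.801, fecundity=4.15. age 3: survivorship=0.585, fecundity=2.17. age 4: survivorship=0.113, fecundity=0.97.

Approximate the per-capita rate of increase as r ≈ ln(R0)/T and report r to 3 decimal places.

R0 = Σ lx·mx = 0 + 0 + 3.32415 + 1.26945 + 0.10961 = 4.70321
Σ x·lx·mx = 10.89509; T = 10.89509/4.70321 = 2.31652…
r ≈ ln(R0)/T = ln(4.70321)/2.31652… = 0.66835… → 0.668

0.668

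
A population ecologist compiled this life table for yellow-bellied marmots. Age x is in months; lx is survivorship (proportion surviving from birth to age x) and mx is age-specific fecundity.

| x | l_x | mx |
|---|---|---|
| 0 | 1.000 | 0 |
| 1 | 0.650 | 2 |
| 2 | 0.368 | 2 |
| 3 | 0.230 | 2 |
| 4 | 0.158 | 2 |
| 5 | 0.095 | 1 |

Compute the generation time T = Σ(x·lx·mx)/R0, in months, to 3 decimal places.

lx·mx: 0, 1.3, 0.736, 0.46, 0.316, 0.095 → R0 = 2.907
x·lx·mx: 0, 1.3, 1.472, 1.38, 1.264, 0.475 → Σ = 5.891
T = 5.891 / 2.907 = 2.026488… → 2.026

2.026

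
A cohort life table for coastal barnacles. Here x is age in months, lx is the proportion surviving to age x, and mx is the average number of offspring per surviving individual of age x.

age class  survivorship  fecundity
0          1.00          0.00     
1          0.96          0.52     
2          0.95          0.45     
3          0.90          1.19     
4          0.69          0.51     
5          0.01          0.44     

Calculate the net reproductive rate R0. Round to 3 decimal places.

2.354

lx·mx by age: 0, 0.4992, 0.4275, 1.071, 0.3519, 0.0044
R0 = Σ lx·mx = 2.354 → 2.354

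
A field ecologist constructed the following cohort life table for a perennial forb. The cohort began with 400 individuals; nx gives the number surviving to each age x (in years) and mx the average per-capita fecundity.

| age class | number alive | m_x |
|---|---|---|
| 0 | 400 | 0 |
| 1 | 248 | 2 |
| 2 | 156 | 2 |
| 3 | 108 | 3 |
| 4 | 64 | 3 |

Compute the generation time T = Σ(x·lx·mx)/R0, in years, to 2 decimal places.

2.16

lx = nx/n0 = nx/400: 1, 0.62, 0.39, 0.27, 0.16
lx·mx: 0, 1.24, 0.78, 0.81, 0.48 → R0 = 3.31
x·lx·mx: 0, 1.24, 1.56, 2.43, 1.92 → Σ = 7.15
T = 7.15 / 3.31 = 2.160121… → 2.16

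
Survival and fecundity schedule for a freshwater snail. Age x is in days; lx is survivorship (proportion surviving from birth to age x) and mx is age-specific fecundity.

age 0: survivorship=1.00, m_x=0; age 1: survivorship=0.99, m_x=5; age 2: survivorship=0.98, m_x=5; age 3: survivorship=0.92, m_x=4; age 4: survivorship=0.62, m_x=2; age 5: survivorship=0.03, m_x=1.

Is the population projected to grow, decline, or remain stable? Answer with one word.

growing

R0 = Σ lx·mx = 0 + 4.95 + 4.9 + 3.68 + 1.24 + 0.03 = 14.8
R0 > 1, so the population is growing.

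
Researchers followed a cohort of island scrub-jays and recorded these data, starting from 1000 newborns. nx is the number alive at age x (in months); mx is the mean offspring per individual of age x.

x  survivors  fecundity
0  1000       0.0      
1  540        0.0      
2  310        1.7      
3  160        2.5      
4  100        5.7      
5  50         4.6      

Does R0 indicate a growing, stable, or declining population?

lx = nx/n0 = nx/1000: 1, 0.54, 0.31, 0.16, 0.1, 0.05
R0 = Σ lx·mx = 0 + 0 + 0.527 + 0.4 + 0.57 + 0.23 = 1.727
R0 > 1, so the population is growing.

growing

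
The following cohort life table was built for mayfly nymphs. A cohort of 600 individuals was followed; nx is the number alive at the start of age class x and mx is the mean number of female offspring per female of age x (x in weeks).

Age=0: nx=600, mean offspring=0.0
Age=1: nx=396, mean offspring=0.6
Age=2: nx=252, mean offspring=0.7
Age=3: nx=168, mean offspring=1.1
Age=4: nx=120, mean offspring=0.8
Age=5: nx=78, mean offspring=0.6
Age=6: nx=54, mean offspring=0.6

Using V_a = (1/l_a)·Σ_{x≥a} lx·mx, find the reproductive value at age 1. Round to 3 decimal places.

1.955

lx = nx/n0 = nx/600: 1, 0.66, 0.42, 0.28, 0.2, 0.13, 0.09
lx·mx for x ≥ 1: 0.396, 0.294, 0.308, 0.16, 0.078, 0.054 → sum = 1.29
V_1 = 1.29 / l_1 = 1.29 / 0.66 = 1.954545… → 1.955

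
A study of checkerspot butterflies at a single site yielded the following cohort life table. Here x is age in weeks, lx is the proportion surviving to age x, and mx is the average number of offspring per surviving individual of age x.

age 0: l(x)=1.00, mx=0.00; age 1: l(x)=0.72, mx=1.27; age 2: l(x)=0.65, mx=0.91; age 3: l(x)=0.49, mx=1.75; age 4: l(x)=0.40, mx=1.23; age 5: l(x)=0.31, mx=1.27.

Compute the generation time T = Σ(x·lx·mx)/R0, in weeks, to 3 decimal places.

lx·mx: 0, 0.9144, 0.5915, 0.8575, 0.492, 0.3937 → R0 = 3.2491
x·lx·mx: 0, 0.9144, 1.183, 2.5725, 1.968, 1.9685 → Σ = 8.6064
T = 8.6064 / 3.2491 = 2.648857… → 2.649

2.649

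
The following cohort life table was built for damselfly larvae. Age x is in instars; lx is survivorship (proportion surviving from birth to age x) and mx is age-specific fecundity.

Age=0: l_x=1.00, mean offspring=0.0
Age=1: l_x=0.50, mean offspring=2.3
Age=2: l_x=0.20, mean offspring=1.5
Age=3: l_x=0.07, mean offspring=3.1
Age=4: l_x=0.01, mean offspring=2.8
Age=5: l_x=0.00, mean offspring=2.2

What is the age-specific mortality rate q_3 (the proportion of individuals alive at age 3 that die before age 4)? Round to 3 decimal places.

q_3 = (l_3 − l_4) / l_3 = (0.07 − 0.01) / 0.07
     = 0.06 / 0.07 = 0.857143… → 0.857

0.857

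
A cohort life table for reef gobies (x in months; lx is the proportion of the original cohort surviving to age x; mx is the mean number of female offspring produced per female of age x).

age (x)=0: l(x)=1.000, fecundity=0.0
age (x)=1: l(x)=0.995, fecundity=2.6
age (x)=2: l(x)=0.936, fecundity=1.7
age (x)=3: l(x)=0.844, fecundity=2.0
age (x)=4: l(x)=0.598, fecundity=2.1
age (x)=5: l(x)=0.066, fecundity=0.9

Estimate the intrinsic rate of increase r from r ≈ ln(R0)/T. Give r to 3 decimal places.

0.876

R0 = Σ lx·mx = 0 + 2.587 + 1.5912 + 1.688 + 1.2558 + 0.0594 = 7.1814
Σ x·lx·mx = 16.1536; T = 16.1536/7.1814 = 2.24937…
r ≈ ln(R0)/T = ln(7.1814)/2.24937… = 0.87647… → 0.876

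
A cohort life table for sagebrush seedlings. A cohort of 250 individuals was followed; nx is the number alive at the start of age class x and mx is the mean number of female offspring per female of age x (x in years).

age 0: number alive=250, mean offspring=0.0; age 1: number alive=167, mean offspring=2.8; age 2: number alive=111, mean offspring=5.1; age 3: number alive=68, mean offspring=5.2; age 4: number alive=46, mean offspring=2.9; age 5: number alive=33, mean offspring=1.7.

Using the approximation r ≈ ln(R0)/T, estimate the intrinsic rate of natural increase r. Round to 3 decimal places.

lx = nx/n0 = nx/250: 1, 0.668, 0.444, 0.272, 0.184, 0.132
R0 = Σ lx·mx = 0 + 1.8704 + 2.2644 + 1.4144 + 0.5336 + 0.2244 = 6.3072
Σ x·lx·mx = 13.8988; T = 13.8988/6.3072 = 2.20364…
r ≈ ln(R0)/T = ln(6.3072)/2.20364… = 0.83575… → 0.836

0.836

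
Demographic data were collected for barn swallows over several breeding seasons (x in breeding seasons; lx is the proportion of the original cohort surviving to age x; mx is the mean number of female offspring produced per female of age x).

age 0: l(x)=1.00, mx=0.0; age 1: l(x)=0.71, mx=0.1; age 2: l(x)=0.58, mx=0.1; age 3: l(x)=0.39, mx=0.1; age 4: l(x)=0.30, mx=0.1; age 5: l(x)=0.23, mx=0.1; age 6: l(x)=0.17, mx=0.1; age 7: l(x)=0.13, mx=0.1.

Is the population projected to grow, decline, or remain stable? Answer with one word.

R0 = Σ lx·mx = 0 + 0.071 + 0.058 + 0.039 + 0.03 + 0.023 + 0.017 + 0.013 = 0.251
R0 < 1, so the population is declining.

declining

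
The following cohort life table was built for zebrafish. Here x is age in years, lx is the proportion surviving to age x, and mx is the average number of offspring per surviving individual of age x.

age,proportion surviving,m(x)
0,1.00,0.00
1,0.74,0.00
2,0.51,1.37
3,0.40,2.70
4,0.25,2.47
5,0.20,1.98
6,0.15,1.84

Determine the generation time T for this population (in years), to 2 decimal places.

lx·mx: 0, 0, 0.6987, 1.08, 0.6175, 0.396, 0.276 → R0 = 3.0682
x·lx·mx: 0, 0, 1.3974, 3.24, 2.47, 1.98, 1.656 → Σ = 10.7434
T = 10.7434 / 3.0682 = 3.501532… → 3.50

3.50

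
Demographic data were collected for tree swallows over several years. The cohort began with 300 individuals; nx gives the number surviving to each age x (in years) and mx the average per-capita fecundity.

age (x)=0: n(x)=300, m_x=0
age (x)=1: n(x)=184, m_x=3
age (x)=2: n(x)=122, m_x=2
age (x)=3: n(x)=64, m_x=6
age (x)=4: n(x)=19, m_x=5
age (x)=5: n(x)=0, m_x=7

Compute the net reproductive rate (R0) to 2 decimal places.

4.25

lx = nx/n0 = nx/300: 1, 0.61333…, 0.40667…, 0.21333…, 0.06333…, 0
lx·mx by age: 0, 1.84…, 0.813333…, 1.28…, 0.316667…, 0
R0 = Σ lx·mx = 4.25… → 4.25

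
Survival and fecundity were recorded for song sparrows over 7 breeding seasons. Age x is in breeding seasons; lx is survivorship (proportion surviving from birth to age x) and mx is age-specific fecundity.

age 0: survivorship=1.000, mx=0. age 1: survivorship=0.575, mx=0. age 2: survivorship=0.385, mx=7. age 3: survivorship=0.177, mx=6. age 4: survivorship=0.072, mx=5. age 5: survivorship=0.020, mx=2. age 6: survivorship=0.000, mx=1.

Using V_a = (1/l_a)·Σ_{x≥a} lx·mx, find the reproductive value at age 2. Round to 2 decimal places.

10.80

lx·mx for x ≥ 2: 2.695, 1.062, 0.36, 0.04, 0 → sum = 4.157
V_2 = 4.157 / l_2 = 4.157 / 0.385 = 10.797403… → 10.80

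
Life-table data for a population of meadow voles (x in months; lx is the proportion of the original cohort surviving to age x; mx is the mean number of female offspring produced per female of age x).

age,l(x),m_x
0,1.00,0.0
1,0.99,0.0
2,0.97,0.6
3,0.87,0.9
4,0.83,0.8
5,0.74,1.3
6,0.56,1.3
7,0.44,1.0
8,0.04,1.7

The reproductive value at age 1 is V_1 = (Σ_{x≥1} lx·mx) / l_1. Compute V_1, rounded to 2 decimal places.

4.27

lx·mx for x ≥ 1: 0, 0.582, 0.783, 0.664, 0.962, 0.728, 0.44, 0.068 → sum = 4.227
V_1 = 4.227 / l_1 = 4.227 / 0.99 = 4.269697… → 4.27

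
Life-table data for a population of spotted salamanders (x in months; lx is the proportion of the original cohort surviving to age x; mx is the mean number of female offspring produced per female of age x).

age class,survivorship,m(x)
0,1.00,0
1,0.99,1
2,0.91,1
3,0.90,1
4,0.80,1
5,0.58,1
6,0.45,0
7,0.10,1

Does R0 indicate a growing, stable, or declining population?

R0 = Σ lx·mx = 0 + 0.99 + 0.91 + 0.9 + 0.8 + 0.58 + 0 + 0.1 = 4.28
R0 > 1, so the population is growing.

growing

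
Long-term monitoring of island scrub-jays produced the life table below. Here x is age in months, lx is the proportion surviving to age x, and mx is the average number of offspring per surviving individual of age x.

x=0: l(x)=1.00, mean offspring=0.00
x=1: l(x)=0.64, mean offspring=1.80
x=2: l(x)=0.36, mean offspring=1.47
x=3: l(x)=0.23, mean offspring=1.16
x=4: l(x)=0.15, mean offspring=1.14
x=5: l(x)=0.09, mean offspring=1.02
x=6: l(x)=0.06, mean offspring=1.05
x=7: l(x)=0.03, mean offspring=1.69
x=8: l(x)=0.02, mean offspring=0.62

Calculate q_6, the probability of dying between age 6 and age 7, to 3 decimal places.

0.500

q_6 = (l_6 − l_7) / l_6 = (0.06 − 0.03) / 0.06
     = 0.03 / 0.06 = 0.5 → 0.500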